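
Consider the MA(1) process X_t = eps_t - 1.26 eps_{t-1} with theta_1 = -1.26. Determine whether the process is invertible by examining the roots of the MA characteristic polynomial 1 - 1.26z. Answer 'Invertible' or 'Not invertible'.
\text{Not invertible}

The MA(q) characteristic polynomial is P(z) = 1 - 1.26z.
Invertibility requires all roots to lie outside the unit circle, i.e. |z| > 1 for every root.
This is linear in z: 1 + (-1.26) z = 0  =>  z = -1/(-1.26) = 0.793651,  |z| = 0.793651.
Moduli of all roots: 0.7937.
All moduli strictly greater than 1? No.
Verdict: Not invertible.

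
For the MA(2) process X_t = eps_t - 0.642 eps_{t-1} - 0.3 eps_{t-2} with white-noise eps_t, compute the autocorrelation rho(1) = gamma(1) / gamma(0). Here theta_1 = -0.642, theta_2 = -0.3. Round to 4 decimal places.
\rho(1) = -0.2992

For an MA(q) process with theta_0 = 1, the autocovariance is
  gamma(k) = sigma^2 * sum_{i=0..q-k} theta_i * theta_{i+k},
and rho(k) = gamma(k) / gamma(0). Sigma^2 cancels.
  numerator   = (1)*(-0.642) + (-0.642)*(-0.3) = -0.4494.
  denominator = (1)^2 + (-0.642)^2 + (-0.3)^2 = 1.502164.
  rho(1) = -0.4494 / 1.502164 = -0.2992.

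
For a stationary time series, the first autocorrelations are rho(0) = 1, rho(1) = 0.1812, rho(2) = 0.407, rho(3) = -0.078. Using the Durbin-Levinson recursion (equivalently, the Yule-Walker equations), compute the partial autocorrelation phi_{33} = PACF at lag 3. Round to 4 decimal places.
\phi_{33} = -0.2351

The PACF at lag k is phi_{kk}, the last component of the solution
to the Yule-Walker system G_k phi = r_k where
  (G_k)_{ij} = rho(|i - j|), (r_k)_i = rho(i), i,j = 1..k.
Equivalently, Durbin-Levinson gives phi_{kk} iteratively:
  phi_{11} = rho(1)
  phi_{kk} = [rho(k) - sum_{j=1..k-1} phi_{k-1,j} rho(k-j)]
            / [1 - sum_{j=1..k-1} phi_{k-1,j} rho(j)],
  phi_{k,j} = phi_{k-1,j} - phi_{kk} phi_{k-1,k-j},  j = 1..k-1.
Step k = 1:
  phi_11 = rho(1) = 0.1812.
Step k = 2:
  phi_22 = [rho(2) - phi_11 rho(1)] / [1 - phi_11 rho(1)] = [0.407 - (0.1812)(0.1812)] / [1 - (0.1812)(0.1812)]
         = 0.37416656 / 0.96716656 = 0.386869.
  Update: phi_21 = phi_11 - phi_22 phi_11 = 0.1812 - (0.386869)(0.1812) = 0.111099.
Step k = 3:
  phi_33 = [rho(3) - phi_21 rho(2) - phi_22 rho(1)] / [1 - phi_21 rho(1) - phi_22 rho(2)]
    numerator   = -0.078 - (0.111099)(0.407) - (0.386869)(0.1812) = -0.19331807
    denominator = 1 - (0.111099)(0.1812) - (0.386869)(0.407) = 0.82241319
  phi_33 = -0.19331807 / 0.82241319 = -0.2351.
Therefore phi_{33} = -0.2351.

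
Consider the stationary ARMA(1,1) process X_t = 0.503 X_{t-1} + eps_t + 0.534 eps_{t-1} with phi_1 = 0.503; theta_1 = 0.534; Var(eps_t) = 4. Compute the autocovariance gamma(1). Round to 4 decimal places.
\gamma(1) = 7.0445

Multiply the model equation by X_{t-k} and take expectations. With theta_0 = psi_0 = 1 and psi_j the MA(infinity) weights, this gives
  gamma(k) - sum_i phi_i gamma(k-i) = c_k,
  c_k = sigma^2 * sum_{j=k..q} theta_j psi_{j-k}   (c_k = 0 for k > q),
using gamma(-m) = gamma(m).
psi-weights needed (psi_j = theta_j + sum_i phi_i psi_{j-i}):
  psi_1 = theta_1 + phi_1 = 0.534 + (0.503) = 1.037
Right-hand sides:
  c_0 = sigma^2 (1 + theta_1 psi_1) = 4 * (1 + (0.534)(1.037)) = 4 * 1.553758 = 6.215032
  c_1 = sigma^2 theta_1 = 4 * (0.534) = 2.136
  c_2 = 0
Equations for k = 0 and k = 1 (AR order 1):
  gamma(0) = phi_1 gamma(1) + c_0
  gamma(1) = phi_1 gamma(0) + c_1
Substituting the second into the first: gamma(0) (1 - phi_1^2) = c_0 + phi_1 c_1, so
  gamma(0) = (c_0 + phi_1 c_1) / (1 - phi_1^2) = (6.215032 + (0.503)(2.136)) / (1 - (0.503)^2) = 7.28944 / 0.746991 = 9.758404.
  gamma(1) = phi_1 gamma(0) + c_1 = (0.503)(9.758404) + (2.136) = 7.044477.
Therefore gamma(1) = 7.0445 (to 4 decimal places).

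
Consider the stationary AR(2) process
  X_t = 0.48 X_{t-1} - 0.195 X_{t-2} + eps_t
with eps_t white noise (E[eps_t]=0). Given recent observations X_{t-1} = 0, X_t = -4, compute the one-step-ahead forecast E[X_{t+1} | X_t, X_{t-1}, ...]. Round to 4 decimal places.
E[X_{t+1} \mid \mathcal F_t] = -1.9200

For an AR(p) model X_t = c + sum_i phi_i X_{t-i} + eps_t, the
one-step-ahead conditional mean is
  E[X_{t+1} | X_t, ...] = c + sum_i phi_i X_{t+1-i}.
Substitute known values:
  E[X_{t+1} | ...] = (0.48) * (-4) + (-0.195) * (0)
                   = -1.9200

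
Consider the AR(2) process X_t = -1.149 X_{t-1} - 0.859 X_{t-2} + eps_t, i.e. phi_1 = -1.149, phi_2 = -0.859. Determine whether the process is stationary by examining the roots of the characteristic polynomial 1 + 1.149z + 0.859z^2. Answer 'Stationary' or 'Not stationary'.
\text{Stationary}

The AR(p) characteristic polynomial is P(z) = 1 + 1.149z + 0.859z^2.
Stationarity requires all roots to lie outside the unit circle, i.e. |z| > 1 for every root.
Set 1 + (1.149) z + (0.859) z^2 = 0, i.e. a z^2 + b z + c = 0 with a = 0.859, b = 1.149, c = 1.
Discriminant D = b^2 - 4ac = (1.149)^2 - 4*(0.859)*1 = 1.320201 - (3.436) = -2.115799.
D < 0, so the roots are the complex-conjugate pair z = (-b +/- i sqrt(-D)) / (2a) = -0.6688 +/- 0.8467i.
For a conjugate pair |z|^2 = z * conj(z) = (product of roots) = c/a = 1/(0.859) = 1.164144, so |z| = sqrt(1.164144) = 1.079 for both roots.
Moduli of all roots: 1.0790, 1.0790.
All moduli strictly greater than 1? Yes.
Verdict: Stationary.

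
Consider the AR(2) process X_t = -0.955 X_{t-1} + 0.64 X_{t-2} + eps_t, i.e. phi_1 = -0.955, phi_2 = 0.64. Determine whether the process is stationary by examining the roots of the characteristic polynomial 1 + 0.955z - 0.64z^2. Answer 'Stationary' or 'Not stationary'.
\text{Not stationary}

The AR(p) characteristic polynomial is P(z) = 1 + 0.955z - 0.64z^2.
Stationarity requires all roots to lie outside the unit circle, i.e. |z| > 1 for every root.
Set 1 + (0.955) z + (-0.64) z^2 = 0, i.e. a z^2 + b z + c = 0 with a = -0.64, b = 0.955, c = 1.
Discriminant D = b^2 - 4ac = (0.955)^2 - 4*(-0.64)*1 = 0.912025 - (-2.56) = 3.472025.
D >= 0, so the roots are real: z = (-b +/- sqrt(D)) / (2a) = (-0.955 +/- 1.863337) / (-1.28).
  z_1 = (-0.955 + 1.863337) / (-1.28) = -0.7096,   |z_1| = 0.7096.
  z_2 = (-0.955 - 1.863337) / (-1.28) = 2.2018,   |z_2| = 2.2018.
Moduli of all roots: 0.7096, 2.2018.
All moduli strictly greater than 1? No.
Verdict: Not stationary.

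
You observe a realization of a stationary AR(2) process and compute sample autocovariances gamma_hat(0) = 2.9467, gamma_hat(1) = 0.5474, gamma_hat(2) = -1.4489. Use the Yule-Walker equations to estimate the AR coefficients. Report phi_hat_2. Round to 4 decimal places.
\hat\phi_{2} = -0.5450

The Yule-Walker equations for an AR(p) process read, in matrix form,
  Gamma_p phi = r_p,   with   (Gamma_p)_{ij} = gamma(|i - j|),
                       (r_p)_i = gamma(i),   i,j = 1..p.
Substitute the sample gammas (Toeplitz matrix and right-hand side of size 2):
  Gamma_p = [[2.9467, 0.5474], [0.5474, 2.9467]]
  r_p     = [0.5474, -1.4489]
Written out:
  2.9467 phi_1 + 0.5474 phi_2 = 0.5474
  0.5474 phi_1 + 2.9467 phi_2 = -1.4489
Solve by Cramer's rule:
  det = gamma(0)^2 - gamma(1)^2 = (2.9467)^2 - (0.5474)^2 = 8.68304089 - 0.29964676 = 8.38339413
  phi_hat_1 = [gamma(1) gamma(0) - gamma(1) gamma(2)] / det = [(0.5474)(2.9467) - (0.5474)(-1.4489)] / 8.38339413 = 2.40615144 / 8.38339413 = 0.287
  phi_hat_2 = [gamma(0) gamma(2) - gamma(1)^2] / det = [(2.9467)(-1.4489) - (0.5474)^2] / 8.38339413 = -4.56912039 / 8.38339413 = -0.545
So phi_hat = [0.2870, -0.5450].
Therefore phi_hat_2 = -0.5450.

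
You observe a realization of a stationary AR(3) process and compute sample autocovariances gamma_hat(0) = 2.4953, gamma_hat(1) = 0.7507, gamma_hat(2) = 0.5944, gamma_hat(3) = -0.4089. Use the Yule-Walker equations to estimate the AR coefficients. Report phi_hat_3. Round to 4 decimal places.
\hat\phi_{3} = -0.3080

The Yule-Walker equations for an AR(p) process read, in matrix form,
  Gamma_p phi = r_p,   with   (Gamma_p)_{ij} = gamma(|i - j|),
                       (r_p)_i = gamma(i),   i,j = 1..p.
Substitute the sample gammas (Toeplitz matrix and right-hand side of size 3):
  Gamma_p = [[2.4953, 0.7507, 0.5944], [0.7507, 2.4953, 0.7507], [0.5944, 0.7507, 2.4953]]
  r_p     = [0.7507, 0.5944, -0.4089]
Written out (R1..R3):
  (R1) 2.4953 phi_1 + 0.7507 phi_2 + 0.5944 phi_3 = 0.7507
  (R2) 0.7507 phi_1 + 2.4953 phi_2 + 0.7507 phi_3 = 0.5944
  (R3) 0.5944 phi_1 + 0.7507 phi_2 + 2.4953 phi_3 = -0.4089
Gaussian elimination:
  R2 <- R2 - (0.7507/2.4953) R1 = R2 - (0.300846) R1:  2.269455 phi_2 + 0.571877 phi_3 = 0.368555
  R3 <- R3 - (0.5944/2.4953) R1 = R3 - (0.238208) R1:  0.571877 phi_2 + 2.353709 phi_3 = -0.587723
  R3 <- R3 - (0.571877/2.269455) R2 = R3 - (0.251989) R2:  2.209603 phi_3 = -0.680594
Back-substitution:
  phi_hat_3 = -0.680594 / 2.209603 = -0.308017
  phi_hat_2 = (0.368555 - (0.571877)(-0.308017)) / 2.269455 = 0.240015
  phi_hat_1 = (0.7507 - (0.7507)(0.240015) - (0.5944)(-0.308017)) / 2.4953 = 0.30201
So phi_hat = [0.3020, 0.2400, -0.3080].
Therefore phi_hat_3 = -0.3080.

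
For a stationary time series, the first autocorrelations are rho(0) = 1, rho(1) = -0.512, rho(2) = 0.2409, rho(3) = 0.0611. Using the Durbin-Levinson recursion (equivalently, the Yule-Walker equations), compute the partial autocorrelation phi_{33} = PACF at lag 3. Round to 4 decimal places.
\phi_{33} = 0.2350

The PACF at lag k is phi_{kk}, the last component of the solution
to the Yule-Walker system G_k phi = r_k where
  (G_k)_{ij} = rho(|i - j|), (r_k)_i = rho(i), i,j = 1..k.
Equivalently, Durbin-Levinson gives phi_{kk} iteratively:
  phi_{11} = rho(1)
  phi_{kk} = [rho(k) - sum_{j=1..k-1} phi_{k-1,j} rho(k-j)]
            / [1 - sum_{j=1..k-1} phi_{k-1,j} rho(j)],
  phi_{k,j} = phi_{k-1,j} - phi_{kk} phi_{k-1,k-j},  j = 1..k-1.
Step k = 1:
  phi_11 = rho(1) = -0.512.
Step k = 2:
  phi_22 = [rho(2) - phi_11 rho(1)] / [1 - phi_11 rho(1)] = [0.2409 - (-0.512)(-0.512)] / [1 - (-0.512)(-0.512)]
         = -0.021244 / 0.737856 = -0.028792.
  Update: phi_21 = phi_11 - phi_22 phi_11 = -0.512 - (-0.028792)(-0.512) = -0.526741.
Step k = 3:
  phi_33 = [rho(3) - phi_21 rho(2) - phi_22 rho(1)] / [1 - phi_21 rho(1) - phi_22 rho(2)]
    numerator   = 0.0611 - (-0.526741)(0.2409) - (-0.028792)(-0.512) = 0.17325071
    denominator = 1 - (-0.526741)(-0.512) - (-0.028792)(0.2409) = 0.73724435
  phi_33 = 0.17325071 / 0.73724435 = 0.235.
Therefore phi_{33} = 0.2350.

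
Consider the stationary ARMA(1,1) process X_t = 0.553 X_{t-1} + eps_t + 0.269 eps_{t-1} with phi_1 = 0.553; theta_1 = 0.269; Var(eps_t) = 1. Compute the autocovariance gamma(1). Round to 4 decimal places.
\gamma(1) = 1.3603

Multiply the model equation by X_{t-k} and take expectations. With theta_0 = psi_0 = 1 and psi_j the MA(infinity) weights, this gives
  gamma(k) - sum_i phi_i gamma(k-i) = c_k,
  c_k = sigma^2 * sum_{j=k..q} theta_j psi_{j-k}   (c_k = 0 for k > q),
using gamma(-m) = gamma(m).
psi-weights needed (psi_j = theta_j + sum_i phi_i psi_{j-i}):
  psi_1 = theta_1 + phi_1 = 0.269 + (0.553) = 0.822
Right-hand sides:
  c_0 = sigma^2 (1 + theta_1 psi_1) = 1 * (1 + (0.269)(0.822)) = 1 * 1.221118 = 1.221118
  c_1 = sigma^2 theta_1 = 1 * (0.269) = 0.269
  c_2 = 0
Equations for k = 0 and k = 1 (AR order 1):
  gamma(0) = phi_1 gamma(1) + c_0
  gamma(1) = phi_1 gamma(0) + c_1
Substituting the second into the first: gamma(0) (1 - phi_1^2) = c_0 + phi_1 c_1, so
  gamma(0) = (c_0 + phi_1 c_1) / (1 - phi_1^2) = (1.221118 + (0.553)(0.269)) / (1 - (0.553)^2) = 1.369875 / 0.694191 = 1.97334.
  gamma(1) = phi_1 gamma(0) + c_1 = (0.553)(1.97334) + (0.269) = 1.360257.
Therefore gamma(1) = 1.3603 (to 4 decimal places).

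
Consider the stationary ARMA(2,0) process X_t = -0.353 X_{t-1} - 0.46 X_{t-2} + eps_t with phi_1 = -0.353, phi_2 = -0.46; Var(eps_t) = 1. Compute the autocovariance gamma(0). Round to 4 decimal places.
\gamma(0) = 1.3471

Multiply the model equation by X_{t-k} and take expectations. With theta_0 = psi_0 = 1 and psi_j the MA(infinity) weights, this gives
  gamma(k) - sum_i phi_i gamma(k-i) = c_k,
  c_k = sigma^2 * sum_{j=k..q} theta_j psi_{j-k}   (c_k = 0 for k > q),
using gamma(-m) = gamma(m).
Pure AR (q = 0): c_0 = sigma^2 = 1, c_k = 0 for k >= 1.
Equations for k = 0, 1, 2 (AR order 2, c_2 = 0):
  (E0) gamma(0) = phi_1 gamma(1) + phi_2 gamma(2) + c_0
  (E1) gamma(1) = phi_1 gamma(0) + phi_2 gamma(1) + c_1
  (E2) gamma(2) = phi_1 gamma(1) + phi_2 gamma(0)
From (E1): gamma(1) = A gamma(0) + B with
  A = phi_1 / (1 - phi_2) = -0.353 / 1.46 = -0.241781,   B = c_1 / (1 - phi_2) = 0 / 1.46 = 0.
Insert (E2) into (E0): gamma(0) (1 - phi_2^2) = phi_1 (1 + phi_2) gamma(1) + c_0.
  phi_1 (1 + phi_2) = (-0.353)(0.54) = -0.19062,   1 - phi_2^2 = 0.7884.
Replace gamma(1) by A gamma(0) + B and collect gamma(0):
  gamma(0) [0.7884 - (-0.19062)(-0.241781)] = c_0 = 1
  gamma(0) * 0.742312 = 1
  gamma(0) = 1 / 0.742312 = 1.347143.
Therefore gamma(0) = 1.3471 (to 4 decimal places).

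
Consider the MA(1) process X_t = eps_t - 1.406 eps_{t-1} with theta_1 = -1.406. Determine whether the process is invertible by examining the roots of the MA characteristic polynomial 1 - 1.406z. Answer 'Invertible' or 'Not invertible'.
\text{Not invertible}

The MA(q) characteristic polynomial is P(z) = 1 - 1.406z.
Invertibility requires all roots to lie outside the unit circle, i.e. |z| > 1 for every root.
This is linear in z: 1 + (-1.406) z = 0  =>  z = -1/(-1.406) = 0.711238,  |z| = 0.711238.
Moduli of all roots: 0.7112.
All moduli strictly greater than 1? No.
Verdict: Not invertible.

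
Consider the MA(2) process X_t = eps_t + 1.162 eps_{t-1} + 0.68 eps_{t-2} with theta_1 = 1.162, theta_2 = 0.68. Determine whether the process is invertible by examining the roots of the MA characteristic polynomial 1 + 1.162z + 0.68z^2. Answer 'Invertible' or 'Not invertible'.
\text{Invertible}

The MA(q) characteristic polynomial is P(z) = 1 + 1.162z + 0.68z^2.
Invertibility requires all roots to lie outside the unit circle, i.e. |z| > 1 for every root.
Set 1 + (1.162) z + (0.68) z^2 = 0, i.e. a z^2 + b z + c = 0 with a = 0.68, b = 1.162, c = 1.
Discriminant D = b^2 - 4ac = (1.162)^2 - 4*(0.68)*1 = 1.350244 - (2.72) = -1.369756.
D < 0, so the roots are the complex-conjugate pair z = (-b +/- i sqrt(-D)) / (2a) = -0.8544 +/- 0.8606i.
For a conjugate pair |z|^2 = z * conj(z) = (product of roots) = c/a = 1/(0.68) = 1.470588, so |z| = sqrt(1.470588) = 1.2127 for both roots.
Moduli of all roots: 1.2127, 1.2127.
All moduli strictly greater than 1? Yes.
Verdict: Invertible.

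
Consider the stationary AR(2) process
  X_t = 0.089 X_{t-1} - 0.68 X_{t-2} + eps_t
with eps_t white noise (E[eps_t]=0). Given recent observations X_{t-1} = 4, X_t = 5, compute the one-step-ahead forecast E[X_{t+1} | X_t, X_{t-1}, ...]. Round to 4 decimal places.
E[X_{t+1} \mid \mathcal F_t] = -2.2750

For an AR(p) model X_t = c + sum_i phi_i X_{t-i} + eps_t, the
one-step-ahead conditional mean is
  E[X_{t+1} | X_t, ...] = c + sum_i phi_i X_{t+1-i}.
Substitute known values:
  E[X_{t+1} | ...] = (0.089) * (5) + (-0.68) * (4)
                   = -2.2750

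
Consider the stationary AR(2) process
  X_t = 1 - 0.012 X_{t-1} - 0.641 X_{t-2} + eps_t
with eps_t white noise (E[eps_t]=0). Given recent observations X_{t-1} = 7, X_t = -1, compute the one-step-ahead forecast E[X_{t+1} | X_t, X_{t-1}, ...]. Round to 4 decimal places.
E[X_{t+1} \mid \mathcal F_t] = -3.4750

For an AR(p) model X_t = c + sum_i phi_i X_{t-i} + eps_t, the
one-step-ahead conditional mean is
  E[X_{t+1} | X_t, ...] = c + sum_i phi_i X_{t+1-i}.
Substitute known values:
  E[X_{t+1} | ...] = 1 + (-0.012) * (-1) + (-0.641) * (7)
                   = -3.4750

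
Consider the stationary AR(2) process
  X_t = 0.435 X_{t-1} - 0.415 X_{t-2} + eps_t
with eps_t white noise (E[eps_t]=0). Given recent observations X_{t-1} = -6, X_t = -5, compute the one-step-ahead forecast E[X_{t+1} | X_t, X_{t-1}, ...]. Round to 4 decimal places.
E[X_{t+1} \mid \mathcal F_t] = 0.3150

For an AR(p) model X_t = c + sum_i phi_i X_{t-i} + eps_t, the
one-step-ahead conditional mean is
  E[X_{t+1} | X_t, ...] = c + sum_i phi_i X_{t+1-i}.
Substitute known values:
  E[X_{t+1} | ...] = (0.435) * (-5) + (-0.415) * (-6)
                   = 0.3150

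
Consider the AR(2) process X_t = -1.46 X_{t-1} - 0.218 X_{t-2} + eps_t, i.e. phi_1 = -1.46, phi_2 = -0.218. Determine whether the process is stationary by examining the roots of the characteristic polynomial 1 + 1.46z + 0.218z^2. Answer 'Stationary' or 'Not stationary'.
\text{Not stationary}

The AR(p) characteristic polynomial is P(z) = 1 + 1.46z + 0.218z^2.
Stationarity requires all roots to lie outside the unit circle, i.e. |z| > 1 for every root.
Set 1 + (1.46) z + (0.218) z^2 = 0, i.e. a z^2 + b z + c = 0 with a = 0.218, b = 1.46, c = 1.
Discriminant D = b^2 - 4ac = (1.46)^2 - 4*(0.218)*1 = 2.1316 - (0.872) = 1.2596.
D >= 0, so the roots are real: z = (-b +/- sqrt(D)) / (2a) = (-1.46 +/- 1.122319) / (0.436).
  z_1 = (-1.46 + 1.122319) / (0.436) = -0.7745,   |z_1| = 0.7745.
  z_2 = (-1.46 - 1.122319) / (0.436) = -5.9228,   |z_2| = 5.9228.
Moduli of all roots: 0.7745, 5.9228.
All moduli strictly greater than 1? No.
Verdict: Not stationary.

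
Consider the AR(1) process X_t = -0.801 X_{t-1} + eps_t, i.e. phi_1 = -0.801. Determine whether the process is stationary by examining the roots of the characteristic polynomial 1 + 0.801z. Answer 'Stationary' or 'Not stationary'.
\text{Stationary}

The AR(p) characteristic polynomial is P(z) = 1 + 0.801z.
Stationarity requires all roots to lie outside the unit circle, i.e. |z| > 1 for every root.
This is linear in z: 1 + (0.801) z = 0  =>  z = -1/(0.801) = -1.248439,  |z| = 1.248439.
Moduli of all roots: 1.2484.
All moduli strictly greater than 1? Yes.
Verdict: Stationary.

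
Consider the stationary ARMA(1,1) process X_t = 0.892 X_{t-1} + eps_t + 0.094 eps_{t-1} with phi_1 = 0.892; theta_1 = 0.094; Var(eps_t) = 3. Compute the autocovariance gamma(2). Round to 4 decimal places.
\gamma(2) = 13.9954

Multiply the model equation by X_{t-k} and take expectations. With theta_0 = psi_0 = 1 and psi_j the MA(infinity) weights, this gives
  gamma(k) - sum_i phi_i gamma(k-i) = c_k,
  c_k = sigma^2 * sum_{j=k..q} theta_j psi_{j-k}   (c_k = 0 for k > q),
using gamma(-m) = gamma(m).
psi-weights needed (psi_j = theta_j + sum_i phi_i psi_{j-i}):
  psi_1 = theta_1 + phi_1 = 0.094 + (0.892) = 0.986
Right-hand sides:
  c_0 = sigma^2 (1 + theta_1 psi_1) = 3 * (1 + (0.094)(0.986)) = 3 * 1.092684 = 3.278052
  c_1 = sigma^2 theta_1 = 3 * (0.094) = 0.282
  c_2 = 0
Equations for k = 0 and k = 1 (AR order 1):
  gamma(0) = phi_1 gamma(1) + c_0
  gamma(1) = phi_1 gamma(0) + c_1
Substituting the second into the first: gamma(0) (1 - phi_1^2) = c_0 + phi_1 c_1, so
  gamma(0) = (c_0 + phi_1 c_1) / (1 - phi_1^2) = (3.278052 + (0.892)(0.282)) / (1 - (0.892)^2) = 3.529596 / 0.204336 = 17.273491.
  gamma(1) = phi_1 gamma(0) + c_1 = (0.892)(17.273491) + (0.282) = 15.689954.
For k = 2 (> q): gamma(2) = phi_1 gamma(1) = (0.892)(15.689954) = 13.995439.
Therefore gamma(2) = 13.9954 (to 4 decimal places).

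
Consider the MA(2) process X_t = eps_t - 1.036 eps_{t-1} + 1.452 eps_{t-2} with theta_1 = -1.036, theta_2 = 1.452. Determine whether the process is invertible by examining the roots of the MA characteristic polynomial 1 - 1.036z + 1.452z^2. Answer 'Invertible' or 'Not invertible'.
\text{Not invertible}

The MA(q) characteristic polynomial is P(z) = 1 - 1.036z + 1.452z^2.
Invertibility requires all roots to lie outside the unit circle, i.e. |z| > 1 for every root.
Set 1 + (-1.036) z + (1.452) z^2 = 0, i.e. a z^2 + b z + c = 0 with a = 1.452, b = -1.036, c = 1.
Discriminant D = b^2 - 4ac = (-1.036)^2 - 4*(1.452)*1 = 1.073296 - (5.808) = -4.734704.
D < 0, so the roots are the complex-conjugate pair z = (-b +/- i sqrt(-D)) / (2a) = 0.3567 +/- 0.7493i.
For a conjugate pair |z|^2 = z * conj(z) = (product of roots) = c/a = 1/(1.452) = 0.688705, so |z| = sqrt(0.688705) = 0.8299 for both roots.
Moduli of all roots: 0.8299, 0.8299.
All moduli strictly greater than 1? No.
Verdict: Not invertible.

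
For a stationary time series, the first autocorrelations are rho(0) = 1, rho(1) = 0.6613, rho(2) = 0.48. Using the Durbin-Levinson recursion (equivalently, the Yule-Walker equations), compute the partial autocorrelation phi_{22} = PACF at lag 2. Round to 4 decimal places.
\phi_{22} = 0.0759

The PACF at lag k is phi_{kk}, the last component of the solution
to the Yule-Walker system G_k phi = r_k where
  (G_k)_{ij} = rho(|i - j|), (r_k)_i = rho(i), i,j = 1..k.
Equivalently, Durbin-Levinson gives phi_{kk} iteratively:
  phi_{11} = rho(1)
  phi_{kk} = [rho(k) - sum_{j=1..k-1} phi_{k-1,j} rho(k-j)]
            / [1 - sum_{j=1..k-1} phi_{k-1,j} rho(j)],
  phi_{k,j} = phi_{k-1,j} - phi_{kk} phi_{k-1,k-j},  j = 1..k-1.
Step k = 1:
  phi_11 = rho(1) = 0.6613.
Step k = 2:
  phi_22 = [rho(2) - phi_11 rho(1)] / [1 - phi_11 rho(1)] = [0.48 - (0.6613)(0.6613)] / [1 - (0.6613)(0.6613)]
         = 0.04268231 / 0.56268231 = 0.0759.
Therefore phi_{22} = 0.0759.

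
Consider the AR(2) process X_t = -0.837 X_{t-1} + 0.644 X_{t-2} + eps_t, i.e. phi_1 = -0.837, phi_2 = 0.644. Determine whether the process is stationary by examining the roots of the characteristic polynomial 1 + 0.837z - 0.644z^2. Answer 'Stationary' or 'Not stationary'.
\text{Not stationary}

The AR(p) characteristic polynomial is P(z) = 1 + 0.837z - 0.644z^2.
Stationarity requires all roots to lie outside the unit circle, i.e. |z| > 1 for every root.
Set 1 + (0.837) z + (-0.644) z^2 = 0, i.e. a z^2 + b z + c = 0 with a = -0.644, b = 0.837, c = 1.
Discriminant D = b^2 - 4ac = (0.837)^2 - 4*(-0.644)*1 = 0.700569 - (-2.576) = 3.276569.
D >= 0, so the roots are real: z = (-b +/- sqrt(D)) / (2a) = (-0.837 +/- 1.81013) / (-1.288).
  z_1 = (-0.837 + 1.81013) / (-1.288) = -0.7555,   |z_1| = 0.7555.
  z_2 = (-0.837 - 1.81013) / (-1.288) = 2.0552,   |z_2| = 2.0552.
Moduli of all roots: 0.7555, 2.0552.
All moduli strictly greater than 1? No.
Verdict: Not stationary.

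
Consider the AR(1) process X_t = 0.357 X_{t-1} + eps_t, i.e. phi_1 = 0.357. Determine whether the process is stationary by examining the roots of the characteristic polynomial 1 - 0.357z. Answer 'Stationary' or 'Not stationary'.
\text{Stationary}

The AR(p) characteristic polynomial is P(z) = 1 - 0.357z.
Stationarity requires all roots to lie outside the unit circle, i.e. |z| > 1 for every root.
This is linear in z: 1 + (-0.357) z = 0  =>  z = -1/(-0.357) = 2.80112,  |z| = 2.80112.
Moduli of all roots: 2.8011.
All moduli strictly greater than 1? Yes.
Verdict: Stationary.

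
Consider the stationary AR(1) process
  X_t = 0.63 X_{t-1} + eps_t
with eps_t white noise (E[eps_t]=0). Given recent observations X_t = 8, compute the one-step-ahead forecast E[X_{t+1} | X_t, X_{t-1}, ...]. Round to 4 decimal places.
E[X_{t+1} \mid \mathcal F_t] = 5.0400

For an AR(p) model X_t = c + sum_i phi_i X_{t-i} + eps_t, the
one-step-ahead conditional mean is
  E[X_{t+1} | X_t, ...] = c + sum_i phi_i X_{t+1-i}.
Substitute known values:
  E[X_{t+1} | ...] = (0.63) * (8)
                   = 5.0400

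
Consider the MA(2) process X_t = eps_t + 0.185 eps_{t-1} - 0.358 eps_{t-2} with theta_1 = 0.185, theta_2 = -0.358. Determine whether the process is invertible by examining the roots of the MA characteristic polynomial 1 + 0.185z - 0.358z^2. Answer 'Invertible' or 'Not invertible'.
\text{Invertible}

The MA(q) characteristic polynomial is P(z) = 1 + 0.185z - 0.358z^2.
Invertibility requires all roots to lie outside the unit circle, i.e. |z| > 1 for every root.
Set 1 + (0.185) z + (-0.358) z^2 = 0, i.e. a z^2 + b z + c = 0 with a = -0.358, b = 0.185, c = 1.
Discriminant D = b^2 - 4ac = (0.185)^2 - 4*(-0.358)*1 = 0.034225 - (-1.432) = 1.466225.
D >= 0, so the roots are real: z = (-b +/- sqrt(D)) / (2a) = (-0.185 +/- 1.210878) / (-0.716).
  z_1 = (-0.185 + 1.210878) / (-0.716) = -1.4328,   |z_1| = 1.4328.
  z_2 = (-0.185 - 1.210878) / (-0.716) = 1.9495,   |z_2| = 1.9495.
Moduli of all roots: 1.4328, 1.9495.
All moduli strictly greater than 1? Yes.
Verdict: Invertible.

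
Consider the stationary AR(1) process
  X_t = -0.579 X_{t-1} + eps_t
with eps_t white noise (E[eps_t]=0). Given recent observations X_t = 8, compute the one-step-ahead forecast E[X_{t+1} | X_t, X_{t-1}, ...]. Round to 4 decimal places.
E[X_{t+1} \mid \mathcal F_t] = -4.6320

For an AR(p) model X_t = c + sum_i phi_i X_{t-i} + eps_t, the
one-step-ahead conditional mean is
  E[X_{t+1} | X_t, ...] = c + sum_i phi_i X_{t+1-i}.
Substitute known values:
  E[X_{t+1} | ...] = (-0.579) * (8)
                   = -4.6320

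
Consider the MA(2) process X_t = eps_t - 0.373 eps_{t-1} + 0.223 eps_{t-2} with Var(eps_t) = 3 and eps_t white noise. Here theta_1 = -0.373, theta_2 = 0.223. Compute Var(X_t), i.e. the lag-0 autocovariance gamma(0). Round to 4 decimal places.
\gamma(0) = 3.5666

For an MA(q) process X_t = eps_t + sum_i theta_i eps_{t-i} with
Var(eps_t) = sigma^2, the variance is
  gamma(0) = sigma^2 * (1 + sum_i theta_i^2).
  sum_i theta_i^2 = (-0.373)^2 + (0.223)^2 = 0.139129 + 0.049729 = 0.188858.
  gamma(0) = 3 * (1 + 0.188858) = 3 * 1.188858 = 3.566574, which rounds to 3.5666.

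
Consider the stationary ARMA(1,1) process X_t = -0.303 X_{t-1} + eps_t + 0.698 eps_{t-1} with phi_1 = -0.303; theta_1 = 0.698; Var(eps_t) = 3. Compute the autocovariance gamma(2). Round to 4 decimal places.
\gamma(2) = -0.3117

Multiply the model equation by X_{t-k} and take expectations. With theta_0 = psi_0 = 1 and psi_j the MA(infinity) weights, this gives
  gamma(k) - sum_i phi_i gamma(k-i) = c_k,
  c_k = sigma^2 * sum_{j=k..q} theta_j psi_{j-k}   (c_k = 0 for k > q),
using gamma(-m) = gamma(m).
psi-weights needed (psi_j = theta_j + sum_i phi_i psi_{j-i}):
  psi_1 = theta_1 + phi_1 = 0.698 + (-0.303) = 0.395
Right-hand sides:
  c_0 = sigma^2 (1 + theta_1 psi_1) = 3 * (1 + (0.698)(0.395)) = 3 * 1.27571 = 3.82713
  c_1 = sigma^2 theta_1 = 3 * (0.698) = 2.094
  c_2 = 0
Equations for k = 0 and k = 1 (AR order 1):
  gamma(0) = phi_1 gamma(1) + c_0
  gamma(1) = phi_1 gamma(0) + c_1
Substituting the second into the first: gamma(0) (1 - phi_1^2) = c_0 + phi_1 c_1, so
  gamma(0) = (c_0 + phi_1 c_1) / (1 - phi_1^2) = (3.82713 + (-0.303)(2.094)) / (1 - (-0.303)^2) = 3.192648 / 0.908191 = 3.515393.
  gamma(1) = phi_1 gamma(0) + c_1 = (-0.303)(3.515393) + (2.094) = 1.028836.
For k = 2 (> q): gamma(2) = phi_1 gamma(1) = (-0.303)(1.028836) = -0.311737.
Therefore gamma(2) = -0.3117 (to 4 decimal places).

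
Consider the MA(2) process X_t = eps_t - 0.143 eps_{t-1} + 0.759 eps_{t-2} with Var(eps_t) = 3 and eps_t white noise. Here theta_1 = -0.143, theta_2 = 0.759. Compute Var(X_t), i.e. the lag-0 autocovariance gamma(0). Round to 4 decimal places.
\gamma(0) = 4.7896

For an MA(q) process X_t = eps_t + sum_i theta_i eps_{t-i} with
Var(eps_t) = sigma^2, the variance is
  gamma(0) = sigma^2 * (1 + sum_i theta_i^2).
  sum_i theta_i^2 = (-0.143)^2 + (0.759)^2 = 0.020449 + 0.576081 = 0.59653.
  gamma(0) = 3 * (1 + 0.59653) = 3 * 1.59653 = 4.78959, which rounds to 4.7896.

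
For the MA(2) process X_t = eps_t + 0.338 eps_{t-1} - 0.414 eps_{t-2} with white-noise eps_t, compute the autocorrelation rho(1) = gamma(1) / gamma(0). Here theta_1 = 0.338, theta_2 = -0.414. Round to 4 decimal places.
\rho(1) = 0.1541

For an MA(q) process with theta_0 = 1, the autocovariance is
  gamma(k) = sigma^2 * sum_{i=0..q-k} theta_i * theta_{i+k},
and rho(k) = gamma(k) / gamma(0). Sigma^2 cancels.
  numerator   = (1)*(0.338) + (0.338)*(-0.414) = 0.198068.
  denominator = (1)^2 + (0.338)^2 + (-0.414)^2 = 1.28564.
  rho(1) = 0.198068 / 1.28564 = 0.1541.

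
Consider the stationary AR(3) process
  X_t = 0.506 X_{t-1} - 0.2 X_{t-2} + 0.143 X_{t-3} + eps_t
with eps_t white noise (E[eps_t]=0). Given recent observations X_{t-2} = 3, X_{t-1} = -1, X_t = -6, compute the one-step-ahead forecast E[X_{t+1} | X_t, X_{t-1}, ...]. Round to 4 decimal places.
E[X_{t+1} \mid \mathcal F_t] = -2.4070

For an AR(p) model X_t = c + sum_i phi_i X_{t-i} + eps_t, the
one-step-ahead conditional mean is
  E[X_{t+1} | X_t, ...] = c + sum_i phi_i X_{t+1-i}.
Substitute known values:
  E[X_{t+1} | ...] = (0.506) * (-6) + (-0.2) * (-1) + (0.143) * (3)
                   = -2.4070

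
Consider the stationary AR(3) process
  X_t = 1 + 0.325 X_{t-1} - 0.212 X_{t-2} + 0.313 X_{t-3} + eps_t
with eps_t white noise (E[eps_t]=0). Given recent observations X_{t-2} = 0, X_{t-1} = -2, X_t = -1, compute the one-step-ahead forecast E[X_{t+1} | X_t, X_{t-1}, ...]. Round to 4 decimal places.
E[X_{t+1} \mid \mathcal F_t] = 1.0990

For an AR(p) model X_t = c + sum_i phi_i X_{t-i} + eps_t, the
one-step-ahead conditional mean is
  E[X_{t+1} | X_t, ...] = c + sum_i phi_i X_{t+1-i}.
Substitute known values:
  E[X_{t+1} | ...] = 1 + (0.325) * (-1) + (-0.212) * (-2) + (0.313) * (0)
                   = 1.0990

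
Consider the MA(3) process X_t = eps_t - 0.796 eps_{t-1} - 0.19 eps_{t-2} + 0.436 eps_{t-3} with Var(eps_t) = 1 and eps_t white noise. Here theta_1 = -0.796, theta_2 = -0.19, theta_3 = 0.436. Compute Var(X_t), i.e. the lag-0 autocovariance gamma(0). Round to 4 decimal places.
\gamma(0) = 1.8598

For an MA(q) process X_t = eps_t + sum_i theta_i eps_{t-i} with
Var(eps_t) = sigma^2, the variance is
  gamma(0) = sigma^2 * (1 + sum_i theta_i^2).
  sum_i theta_i^2 = (-0.796)^2 + (-0.19)^2 + (0.436)^2 = 0.633616 + 0.0361 + 0.190096 = 0.859812.
  gamma(0) = 1 * (1 + 0.859812) = 1 * 1.859812 = 1.859812, which rounds to 1.8598.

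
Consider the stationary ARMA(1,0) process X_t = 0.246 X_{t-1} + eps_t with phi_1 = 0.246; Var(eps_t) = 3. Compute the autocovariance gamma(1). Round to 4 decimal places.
\gamma(1) = 0.7855

Multiply the model equation by X_{t-k} and take expectations. With theta_0 = psi_0 = 1 and psi_j the MA(infinity) weights, this gives
  gamma(k) - sum_i phi_i gamma(k-i) = c_k,
  c_k = sigma^2 * sum_{j=k..q} theta_j psi_{j-k}   (c_k = 0 for k > q),
using gamma(-m) = gamma(m).
Pure AR (q = 0): c_0 = sigma^2 = 3, c_k = 0 for k >= 1.
Equations for k = 0 and k = 1 (AR order 1):
  gamma(0) = phi_1 gamma(1) + c_0
  gamma(1) = phi_1 gamma(0) + c_1
Substituting the second into the first: gamma(0) (1 - phi_1^2) = c_0 + phi_1 c_1, so
  gamma(0) = c_0 / (1 - phi_1^2) = 3 / (1 - (0.246)^2) = 3 / 0.939484 = 3.193242.
  gamma(1) = phi_1 gamma(0) = (0.246)(3.193242) = 0.785538.
Therefore gamma(1) = 0.7855 (to 4 decimal places).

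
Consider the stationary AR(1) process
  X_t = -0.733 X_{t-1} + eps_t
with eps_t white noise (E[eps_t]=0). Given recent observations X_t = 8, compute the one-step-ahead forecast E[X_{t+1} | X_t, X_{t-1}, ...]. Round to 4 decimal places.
E[X_{t+1} \mid \mathcal F_t] = -5.8640

For an AR(p) model X_t = c + sum_i phi_i X_{t-i} + eps_t, the
one-step-ahead conditional mean is
  E[X_{t+1} | X_t, ...] = c + sum_i phi_i X_{t+1-i}.
Substitute known values:
  E[X_{t+1} | ...] = (-0.733) * (8)
                   = -5.8640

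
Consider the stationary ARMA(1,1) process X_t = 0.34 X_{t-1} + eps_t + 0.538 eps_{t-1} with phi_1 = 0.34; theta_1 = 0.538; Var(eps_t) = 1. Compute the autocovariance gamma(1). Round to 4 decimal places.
\gamma(1) = 1.1744

Multiply the model equation by X_{t-k} and take expectations. With theta_0 = psi_0 = 1 and psi_j the MA(infinity) weights, this gives
  gamma(k) - sum_i phi_i gamma(k-i) = c_k,
  c_k = sigma^2 * sum_{j=k..q} theta_j psi_{j-k}   (c_k = 0 for k > q),
using gamma(-m) = gamma(m).
psi-weights needed (psi_j = theta_j + sum_i phi_i psi_{j-i}):
  psi_1 = theta_1 + phi_1 = 0.538 + (0.34) = 0.878
Right-hand sides:
  c_0 = sigma^2 (1 + theta_1 psi_1) = 1 * (1 + (0.538)(0.878)) = 1 * 1.472364 = 1.472364
  c_1 = sigma^2 theta_1 = 1 * (0.538) = 0.538
  c_2 = 0
Equations for k = 0 and k = 1 (AR order 1):
  gamma(0) = phi_1 gamma(1) + c_0
  gamma(1) = phi_1 gamma(0) + c_1
Substituting the second into the first: gamma(0) (1 - phi_1^2) = c_0 + phi_1 c_1, so
  gamma(0) = (c_0 + phi_1 c_1) / (1 - phi_1^2) = (1.472364 + (0.34)(0.538)) / (1 - (0.34)^2) = 1.655284 / 0.8844 = 1.871646.
  gamma(1) = phi_1 gamma(0) + c_1 = (0.34)(1.871646) + (0.538) = 1.17436.
Therefore gamma(1) = 1.1744 (to 4 decimal places).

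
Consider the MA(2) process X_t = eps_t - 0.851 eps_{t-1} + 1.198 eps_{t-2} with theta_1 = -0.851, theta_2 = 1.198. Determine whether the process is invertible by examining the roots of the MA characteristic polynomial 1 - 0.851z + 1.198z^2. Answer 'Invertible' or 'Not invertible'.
\text{Not invertible}

The MA(q) characteristic polynomial is P(z) = 1 - 0.851z + 1.198z^2.
Invertibility requires all roots to lie outside the unit circle, i.e. |z| > 1 for every root.
Set 1 + (-0.851) z + (1.198) z^2 = 0, i.e. a z^2 + b z + c = 0 with a = 1.198, b = -0.851, c = 1.
Discriminant D = b^2 - 4ac = (-0.851)^2 - 4*(1.198)*1 = 0.724201 - (4.792) = -4.067799.
D < 0, so the roots are the complex-conjugate pair z = (-b +/- i sqrt(-D)) / (2a) = 0.3552 +/- 0.8418i.
For a conjugate pair |z|^2 = z * conj(z) = (product of roots) = c/a = 1/(1.198) = 0.834725, so |z| = sqrt(0.834725) = 0.9136 for both roots.
Moduli of all roots: 0.9136, 0.9136.
All moduli strictly greater than 1? No.
Verdict: Not invertible.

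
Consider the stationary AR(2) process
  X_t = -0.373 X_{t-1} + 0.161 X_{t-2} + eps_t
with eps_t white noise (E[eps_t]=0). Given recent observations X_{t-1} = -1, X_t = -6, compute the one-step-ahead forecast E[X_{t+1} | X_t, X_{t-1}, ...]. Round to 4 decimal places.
E[X_{t+1} \mid \mathcal F_t] = 2.0770

For an AR(p) model X_t = c + sum_i phi_i X_{t-i} + eps_t, the
one-step-ahead conditional mean is
  E[X_{t+1} | X_t, ...] = c + sum_i phi_i X_{t+1-i}.
Substitute known values:
  E[X_{t+1} | ...] = (-0.373) * (-6) + (0.161) * (-1)
                   = 2.0770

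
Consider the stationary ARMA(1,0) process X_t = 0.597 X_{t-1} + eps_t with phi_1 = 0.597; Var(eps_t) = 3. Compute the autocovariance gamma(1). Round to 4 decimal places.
\gamma(1) = 2.7828

Multiply the model equation by X_{t-k} and take expectations. With theta_0 = psi_0 = 1 and psi_j the MA(infinity) weights, this gives
  gamma(k) - sum_i phi_i gamma(k-i) = c_k,
  c_k = sigma^2 * sum_{j=k..q} theta_j psi_{j-k}   (c_k = 0 for k > q),
using gamma(-m) = gamma(m).
Pure AR (q = 0): c_0 = sigma^2 = 3, c_k = 0 for k >= 1.
Equations for k = 0 and k = 1 (AR order 1):
  gamma(0) = phi_1 gamma(1) + c_0
  gamma(1) = phi_1 gamma(0) + c_1
Substituting the second into the first: gamma(0) (1 - phi_1^2) = c_0 + phi_1 c_1, so
  gamma(0) = c_0 / (1 - phi_1^2) = 3 / (1 - (0.597)^2) = 3 / 0.643591 = 4.661345.
  gamma(1) = phi_1 gamma(0) = (0.597)(4.661345) = 2.782823.
Therefore gamma(1) = 2.7828 (to 4 decimal places).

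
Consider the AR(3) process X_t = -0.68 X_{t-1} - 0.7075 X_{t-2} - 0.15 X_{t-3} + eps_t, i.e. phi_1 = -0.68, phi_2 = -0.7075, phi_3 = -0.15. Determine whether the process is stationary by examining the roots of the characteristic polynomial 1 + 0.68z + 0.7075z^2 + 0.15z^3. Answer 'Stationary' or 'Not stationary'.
\text{Stationary}

The AR(p) characteristic polynomial is P(z) = 1 + 0.68z + 0.7075z^2 + 0.15z^3.
Stationarity requires all roots to lie outside the unit circle, i.e. |z| > 1 for every root.
Degree 3: look for a simple real root z0 first, then factor out (1 - z/z0) and solve the remaining quadratic.
Testing z0 = -4: P(-4) = 1 + (0.68)(-4) + (0.7075)(-4)^2 + (0.15)(-4)^3
  = 1 + (-2.72) + (11.32) + (-9.6) = 0.  So z_0 = -4 is a root, |z_0| = 4.
Divide out the factor (1 + 0.25 z) = (1 - z/z0) (since 1/z0 = -0.25):
  P(z) = (1 + 0.25 z)(1 + (0.43) z + (0.6) z^2)
  [check: z-coef 0.43 - (-0.25) = 0.68; z^2-coef 0.6 - (-0.25)(0.43) = 0.7075; z^3-coef -(-0.25)(0.6) = 0.15.]
Remaining roots from the quadratic factor 1 + (0.43) z + (0.6) z^2:
  Set 1 + (0.43) z + (0.6) z^2 = 0, i.e. a z^2 + b z + c = 0 with a = 0.6, b = 0.43, c = 1.
  Discriminant D = b^2 - 4ac = (0.43)^2 - 4*(0.6)*1 = 0.1849 - (2.4) = -2.2151.
  D < 0, so the roots are the complex-conjugate pair z = (-b +/- i sqrt(-D)) / (2a) = -0.3583 +/- 1.2403i.
  For a conjugate pair |z|^2 = z * conj(z) = (product of roots) = c/a = 1/(0.6) = 1.666667, so |z| = sqrt(1.666667) = 1.291 for both roots.
Moduli of all roots: 4.0000, 1.2910, 1.2910.
All moduli strictly greater than 1? Yes.
Verdict: Stationary.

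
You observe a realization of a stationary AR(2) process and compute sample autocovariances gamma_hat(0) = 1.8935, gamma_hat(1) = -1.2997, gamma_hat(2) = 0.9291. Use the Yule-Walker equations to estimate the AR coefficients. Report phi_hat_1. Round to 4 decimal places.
\hat\phi_{1} = -0.6610

The Yule-Walker equations for an AR(p) process read, in matrix form,
  Gamma_p phi = r_p,   with   (Gamma_p)_{ij} = gamma(|i - j|),
                       (r_p)_i = gamma(i),   i,j = 1..p.
Substitute the sample gammas (Toeplitz matrix and right-hand side of size 2):
  Gamma_p = [[1.8935, -1.2997], [-1.2997, 1.8935]]
  r_p     = [-1.2997, 0.9291]
Written out:
  1.8935 phi_1 - 1.2997 phi_2 = -1.2997
  -1.2997 phi_1 + 1.8935 phi_2 = 0.9291
Solve by Cramer's rule:
  det = gamma(0)^2 - gamma(1)^2 = (1.8935)^2 - (-1.2997)^2 = 3.58534225 - 1.68922009 = 1.89612216
  phi_hat_1 = [gamma(1) gamma(0) - gamma(1) gamma(2)] / det = [(-1.2997)(1.8935) - (-1.2997)(0.9291)] / 1.89612216 = -1.25343068 / 1.89612216 = -0.661
  phi_hat_2 = [gamma(0) gamma(2) - gamma(1)^2] / det = [(1.8935)(0.9291) - (-1.2997)^2] / 1.89612216 = 0.07003076 / 1.89612216 = 0.0369
So phi_hat = [-0.6610, 0.0369].
Therefore phi_hat_1 = -0.6610.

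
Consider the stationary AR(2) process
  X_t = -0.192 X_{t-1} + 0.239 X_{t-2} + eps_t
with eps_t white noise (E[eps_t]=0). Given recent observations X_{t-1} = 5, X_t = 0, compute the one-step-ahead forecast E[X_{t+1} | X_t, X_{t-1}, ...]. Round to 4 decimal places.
E[X_{t+1} \mid \mathcal F_t] = 1.1950

For an AR(p) model X_t = c + sum_i phi_i X_{t-i} + eps_t, the
one-step-ahead conditional mean is
  E[X_{t+1} | X_t, ...] = c + sum_i phi_i X_{t+1-i}.
Substitute known values:
  E[X_{t+1} | ...] = (-0.192) * (0) + (0.239) * (5)
                   = 1.1950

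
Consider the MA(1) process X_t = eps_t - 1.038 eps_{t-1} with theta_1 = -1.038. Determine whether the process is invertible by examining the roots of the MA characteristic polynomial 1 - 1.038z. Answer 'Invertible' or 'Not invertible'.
\text{Not invertible}

The MA(q) characteristic polynomial is P(z) = 1 - 1.038z.
Invertibility requires all roots to lie outside the unit circle, i.e. |z| > 1 for every root.
This is linear in z: 1 + (-1.038) z = 0  =>  z = -1/(-1.038) = 0.963391,  |z| = 0.963391.
Moduli of all roots: 0.9634.
All moduli strictly greater than 1? No.
Verdict: Not invertible.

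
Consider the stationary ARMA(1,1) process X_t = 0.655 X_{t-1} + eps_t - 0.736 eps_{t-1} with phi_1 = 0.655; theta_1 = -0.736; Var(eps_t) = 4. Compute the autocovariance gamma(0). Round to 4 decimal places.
\gamma(0) = 4.0460

Multiply the model equation by X_{t-k} and take expectations. With theta_0 = psi_0 = 1 and psi_j the MA(infinity) weights, this gives
  gamma(k) - sum_i phi_i gamma(k-i) = c_k,
  c_k = sigma^2 * sum_{j=k..q} theta_j psi_{j-k}   (c_k = 0 for k > q),
using gamma(-m) = gamma(m).
psi-weights needed (psi_j = theta_j + sum_i phi_i psi_{j-i}):
  psi_1 = theta_1 + phi_1 = -0.736 + (0.655) = -0.081
Right-hand sides:
  c_0 = sigma^2 (1 + theta_1 psi_1) = 4 * (1 + (-0.736)(-0.081)) = 4 * 1.059616 = 4.238464
  c_1 = sigma^2 theta_1 = 4 * (-0.736) = -2.944
  c_2 = 0
Equations for k = 0 and k = 1 (AR order 1):
  gamma(0) = phi_1 gamma(1) + c_0
  gamma(1) = phi_1 gamma(0) + c_1
Substituting the second into the first: gamma(0) (1 - phi_1^2) = c_0 + phi_1 c_1, so
  gamma(0) = (c_0 + phi_1 c_1) / (1 - phi_1^2) = (4.238464 + (0.655)(-2.944)) / (1 - (0.655)^2) = 2.310144 / 0.570975 = 4.045963.
Therefore gamma(0) = 4.0460 (to 4 decimal places).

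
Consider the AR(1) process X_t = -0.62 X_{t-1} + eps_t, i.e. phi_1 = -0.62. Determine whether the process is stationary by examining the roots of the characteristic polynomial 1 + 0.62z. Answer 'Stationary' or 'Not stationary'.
\text{Stationary}

The AR(p) characteristic polynomial is P(z) = 1 + 0.62z.
Stationarity requires all roots to lie outside the unit circle, i.e. |z| > 1 for every root.
This is linear in z: 1 + (0.62) z = 0  =>  z = -1/(0.62) = -1.612903,  |z| = 1.612903.
Moduli of all roots: 1.6129.
All moduli strictly greater than 1? Yes.
Verdict: Stationary.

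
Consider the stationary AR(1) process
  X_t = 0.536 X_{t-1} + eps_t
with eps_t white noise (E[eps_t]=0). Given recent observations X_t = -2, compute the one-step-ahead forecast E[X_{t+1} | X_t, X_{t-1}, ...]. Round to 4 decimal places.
E[X_{t+1} \mid \mathcal F_t] = -1.0720

For an AR(p) model X_t = c + sum_i phi_i X_{t-i} + eps_t, the
one-step-ahead conditional mean is
  E[X_{t+1} | X_t, ...] = c + sum_i phi_i X_{t+1-i}.
Substitute known values:
  E[X_{t+1} | ...] = (0.536) * (-2)
                   = -1.0720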